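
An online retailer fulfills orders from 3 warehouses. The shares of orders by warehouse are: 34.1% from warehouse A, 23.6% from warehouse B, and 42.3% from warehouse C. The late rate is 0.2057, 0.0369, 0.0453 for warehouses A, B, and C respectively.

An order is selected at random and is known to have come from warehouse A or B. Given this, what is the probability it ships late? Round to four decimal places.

Let S = {A, B}.
P(S) = 0.341 + 0.236 = 0.577.
P(L ∩ S) = 0.2057·0.341 + 0.0369·0.236 = 0.0701437 + 0.0087084 = 0.0788521.
P(L | S) = 0.0788521 / 0.577 = 0.136659…

0.1367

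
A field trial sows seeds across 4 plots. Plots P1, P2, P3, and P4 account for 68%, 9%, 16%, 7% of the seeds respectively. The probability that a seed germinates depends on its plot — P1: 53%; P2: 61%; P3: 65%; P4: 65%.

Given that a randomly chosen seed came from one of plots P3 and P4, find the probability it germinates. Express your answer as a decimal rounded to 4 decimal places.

Let S = {P3, P4}.
P(S) = 0.16 + 0.07 = 0.23.
P(G ∩ S) = 0.65·0.16 + 0.65·0.07 = 0.104 + 0.0455 = 0.1495.
P(G | S) = 0.1495 / 0.23 = 0.650000…

P(G|S) ≈ 0.6500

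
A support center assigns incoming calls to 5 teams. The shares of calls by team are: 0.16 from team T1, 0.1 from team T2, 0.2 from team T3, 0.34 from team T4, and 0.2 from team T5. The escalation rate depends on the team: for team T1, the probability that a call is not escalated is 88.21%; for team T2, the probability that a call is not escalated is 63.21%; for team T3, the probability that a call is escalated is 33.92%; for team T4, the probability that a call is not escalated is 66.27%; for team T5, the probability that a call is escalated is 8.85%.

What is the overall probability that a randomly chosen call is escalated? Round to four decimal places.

P(E|T1) = 1 − 0.8821 = 0.1179.
P(E|T2) = 1 − 0.6321 = 0.3679.
P(E|T4) = 1 − 0.6627 = 0.3373.
Summing over the partition,
P(E) = P(E|T1)·P(T1) + P(E|T2)·P(T2) + P(E|T3)·P(T3) + P(E|T4)·P(T4) + P(E|T5)·P(T5)
      = 0.1179·0.16 + 0.3679·0.1 + 0.3392·0.2 + 0.3373·0.34 + 0.0885·0.2
      = 0.018864 + 0.03679 + 0.06784 + 0.114682 + 0.0177 = 0.255876

P(E) ≈ 0.2559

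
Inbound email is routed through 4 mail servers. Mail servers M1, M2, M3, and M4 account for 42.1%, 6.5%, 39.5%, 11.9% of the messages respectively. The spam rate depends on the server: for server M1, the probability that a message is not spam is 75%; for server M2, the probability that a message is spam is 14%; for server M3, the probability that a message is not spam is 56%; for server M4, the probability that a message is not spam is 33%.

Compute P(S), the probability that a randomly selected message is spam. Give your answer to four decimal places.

P(S) ≈ 0.3679

P(S|M1) = 1 − 0.75 = 0.25.
P(S|M3) = 1 − 0.56 = 0.44.
P(S|M4) = 1 − 0.33 = 0.67.
Using total probability over the partition,
P(S) = P(S|M1)·P(M1) + P(S|M2)·P(M2) + P(S|M3)·P(M3) + P(S|M4)·P(M4)
      = 0.25·0.421 + 0.14·0.065 + 0.44·0.395 + 0.67·0.119
      = 0.10525 + 0.0091 + 0.1738 + 0.07973 = 0.36788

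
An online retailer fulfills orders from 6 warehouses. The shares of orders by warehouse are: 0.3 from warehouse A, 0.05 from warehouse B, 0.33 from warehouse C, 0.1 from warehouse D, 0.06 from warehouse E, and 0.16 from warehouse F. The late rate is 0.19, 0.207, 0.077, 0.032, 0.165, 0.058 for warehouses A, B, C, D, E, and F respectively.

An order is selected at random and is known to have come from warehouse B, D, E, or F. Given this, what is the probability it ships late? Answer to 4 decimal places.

0.0885

Let S = {B, D, E, F}.
P(S) = 0.05 + 0.1 + 0.06 + 0.16 = 0.37.
P(L ∩ S) = 0.207·0.05 + 0.032·0.1 + 0.165·0.06 + 0.058·0.16 = 0.01035 + 0.0032 + 0.0099 + 0.00928 = 0.03273.
P(L | S) = 0.03273 / 0.37 = 0.088459…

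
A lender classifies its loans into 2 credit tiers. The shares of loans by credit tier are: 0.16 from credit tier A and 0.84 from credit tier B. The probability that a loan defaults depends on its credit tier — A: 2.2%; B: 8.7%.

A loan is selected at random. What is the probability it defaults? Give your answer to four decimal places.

0.0766

Using total probability over the partition,
P(D) = P(D|A)·P(A) + P(D|B)·P(B)
      = 0.022·0.16 + 0.087·0.84
      = 0.00352 + 0.07308 = 0.0766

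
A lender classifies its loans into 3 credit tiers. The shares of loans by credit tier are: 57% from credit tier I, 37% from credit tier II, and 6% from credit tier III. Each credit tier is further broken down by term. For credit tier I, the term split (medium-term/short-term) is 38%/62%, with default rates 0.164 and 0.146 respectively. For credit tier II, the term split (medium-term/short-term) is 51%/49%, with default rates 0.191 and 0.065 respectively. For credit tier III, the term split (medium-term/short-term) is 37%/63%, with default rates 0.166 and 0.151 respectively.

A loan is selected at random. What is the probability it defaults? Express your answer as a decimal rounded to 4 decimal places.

0.1443

P(D|I) = 0.38·0.164 + 0.62·0.146 = 0.06232 + 0.09052 = 0.15284
P(D|II) = 0.51·0.191 + 0.49·0.065 = 0.09741 + 0.03185 = 0.12926
P(D|III) = 0.37·0.166 + 0.63·0.151 = 0.06142 + 0.09513 = 0.15655
Then overall,
P(D) = 0.57·0.15284 + 0.37·0.12926 + 0.06·0.15655
      = 0.0871188 + 0.0478262 + 0.009393 = 0.144338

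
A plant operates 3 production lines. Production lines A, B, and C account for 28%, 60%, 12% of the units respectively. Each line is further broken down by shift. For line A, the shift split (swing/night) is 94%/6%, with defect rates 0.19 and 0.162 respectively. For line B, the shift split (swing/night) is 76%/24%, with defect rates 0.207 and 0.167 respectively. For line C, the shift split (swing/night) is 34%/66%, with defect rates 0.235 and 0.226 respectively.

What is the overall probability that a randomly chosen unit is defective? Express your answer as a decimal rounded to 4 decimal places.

P(D) ≈ 0.1987

P(D|A) = 0.94·0.19 + 0.06·0.162 = 0.1786 + 0.00972 = 0.18832
P(D|B) = 0.76·0.207 + 0.24·0.167 = 0.15732 + 0.04008 = 0.1974
P(D|C) = 0.34·0.235 + 0.66·0.226 = 0.0799 + 0.14916 = 0.22906
By total probability over the outer partition,
P(D) = 0.28·0.18832 + 0.6·0.1974 + 0.12·0.22906
      = 0.0527296 + 0.11844 + 0.0274872 = 0.1986568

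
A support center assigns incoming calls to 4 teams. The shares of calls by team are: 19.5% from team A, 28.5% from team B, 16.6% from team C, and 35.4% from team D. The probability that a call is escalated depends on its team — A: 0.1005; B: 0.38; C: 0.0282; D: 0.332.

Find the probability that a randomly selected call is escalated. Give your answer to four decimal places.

P(E) = P(E|A)·P(A) + P(E|B)·P(B) + P(E|C)·P(C) + P(E|D)·P(D)
      = 0.1005·0.195 + 0.38·0.285 + 0.0282·0.166 + 0.332·0.354
      = 0.0195975 + 0.1083 + 0.0046812 + 0.117528 = 0.2501067

P(E) ≈ 0.2501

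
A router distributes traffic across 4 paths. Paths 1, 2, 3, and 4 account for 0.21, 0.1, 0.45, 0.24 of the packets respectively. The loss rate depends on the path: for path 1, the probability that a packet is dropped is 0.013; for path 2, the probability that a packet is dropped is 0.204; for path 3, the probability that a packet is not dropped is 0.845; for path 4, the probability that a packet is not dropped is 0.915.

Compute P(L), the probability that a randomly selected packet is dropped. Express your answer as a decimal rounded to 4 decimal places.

P(L|3) = 1 − 0.845 = 0.155.
P(L|4) = 1 − 0.915 = 0.085.
Using total probability over the partition,
P(L) = P(L|1)·P(1) + P(L|2)·P(2) + P(L|3)·P(3) + P(L|4)·P(4)
      = 0.013·0.21 + 0.204·0.1 + 0.155·0.45 + 0.085·0.24
      = 0.00273 + 0.0204 + 0.06975 + 0.0204 = 0.11328

0.1133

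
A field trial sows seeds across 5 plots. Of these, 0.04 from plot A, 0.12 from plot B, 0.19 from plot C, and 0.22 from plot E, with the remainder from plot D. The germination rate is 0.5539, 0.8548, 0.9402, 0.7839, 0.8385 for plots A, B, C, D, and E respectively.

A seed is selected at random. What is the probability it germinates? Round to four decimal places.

P(D) = 1 − (0.04 + 0.12 + 0.19 + 0.22) = 0.43.
P(G) = P(G|A)·P(A) + P(G|B)·P(B) + P(G|C)·P(C) + P(G|D)·P(D) + P(G|E)·P(E)
      = 0.5539·0.04 + 0.8548·0.12 + 0.9402·0.19 + 0.7839·0.43 + 0.8385·0.22
      = 0.022156 + 0.102576 + 0.178638 + 0.337077 + 0.18447 = 0.824917

P(G) ≈ 0.8249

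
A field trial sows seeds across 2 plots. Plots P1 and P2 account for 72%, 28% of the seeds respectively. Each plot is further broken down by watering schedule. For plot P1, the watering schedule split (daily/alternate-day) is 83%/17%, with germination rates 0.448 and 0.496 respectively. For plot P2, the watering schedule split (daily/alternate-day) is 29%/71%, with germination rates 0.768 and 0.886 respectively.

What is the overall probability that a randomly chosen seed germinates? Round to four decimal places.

P(G|P1) = 0.83·0.448 + 0.17·0.496 = 0.37184 + 0.08432 = 0.45616
P(G|P2) = 0.29·0.768 + 0.71·0.886 = 0.22272 + 0.62906 = 0.85178
By total probability over the outer partition,
P(G) = 0.72·0.45616 + 0.28·0.85178
      = 0.3284352 + 0.2384984 = 0.5669336

0.5669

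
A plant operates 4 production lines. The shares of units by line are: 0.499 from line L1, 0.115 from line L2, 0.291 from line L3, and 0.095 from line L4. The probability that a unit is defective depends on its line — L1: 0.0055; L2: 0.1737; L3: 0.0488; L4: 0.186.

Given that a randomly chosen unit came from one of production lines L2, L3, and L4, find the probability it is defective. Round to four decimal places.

0.1035

Let S = {L2, L3, L4}.
P(S) = 0.115 + 0.291 + 0.095 = 0.501.
P(D ∩ S) = 0.1737·0.115 + 0.0488·0.291 + 0.186·0.095 = 0.0199755 + 0.0142008 + 0.01767 = 0.0518463.
P(D | S) = 0.0518463 / 0.501 = 0.103486…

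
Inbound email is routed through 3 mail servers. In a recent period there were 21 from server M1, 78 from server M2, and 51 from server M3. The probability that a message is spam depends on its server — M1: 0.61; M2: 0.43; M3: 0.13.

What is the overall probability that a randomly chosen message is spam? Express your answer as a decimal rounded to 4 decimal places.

P(S) ≈ 0.3532

Total: 21 + 78 + 51 = 150.
P(M1) = 21/150 = 0.14. P(M2) = 78/150 = 0.52. P(M3) = 51/150 = 0.34.
By the law of total probability,
P(S) = P(S|M1)·P(M1) + P(S|M2)·P(M2) + P(S|M3)·P(M3)
      = 0.61·0.14 + 0.43·0.52 + 0.13·0.34
      = 0.0854 + 0.2236 + 0.0442 = 0.3532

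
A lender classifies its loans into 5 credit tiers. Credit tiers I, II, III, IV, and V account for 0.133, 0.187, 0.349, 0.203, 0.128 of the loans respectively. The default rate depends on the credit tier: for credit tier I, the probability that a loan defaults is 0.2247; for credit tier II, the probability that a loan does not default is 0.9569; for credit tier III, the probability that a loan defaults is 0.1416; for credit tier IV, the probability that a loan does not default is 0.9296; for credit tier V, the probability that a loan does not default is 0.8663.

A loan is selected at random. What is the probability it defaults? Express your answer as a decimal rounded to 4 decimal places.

P(D|II) = 1 − 0.9569 = 0.0431.
P(D|IV) = 1 − 0.9296 = 0.0704.
P(D|V) = 1 − 0.8663 = 0.1337.
By the law of total probability,
P(D) = P(D|I)·P(I) + P(D|II)·P(II) + P(D|III)·P(III) + P(D|IV)·P(IV) + P(D|V)·P(V)
      = 0.2247·0.133 + 0.0431·0.187 + 0.1416·0.349 + 0.0704·0.203 + 0.1337·0.128
      = 0.0298851 + 0.0080597 + 0.0494184 + 0.0142912 + 0.0171136 = 0.118768

0.1188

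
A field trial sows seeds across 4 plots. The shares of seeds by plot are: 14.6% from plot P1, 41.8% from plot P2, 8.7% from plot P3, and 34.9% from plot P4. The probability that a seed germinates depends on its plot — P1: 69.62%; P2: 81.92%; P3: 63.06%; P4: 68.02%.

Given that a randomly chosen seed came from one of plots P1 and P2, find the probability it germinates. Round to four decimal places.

Let S = {P1, P2}.
P(S) = 0.146 + 0.418 = 0.564.
P(G ∩ S) = 0.6962·0.146 + 0.8192·0.418 = 0.1016452 + 0.3424256 = 0.4440708.
P(G | S) = 0.4440708 / 0.564 = 0.787360…

0.7874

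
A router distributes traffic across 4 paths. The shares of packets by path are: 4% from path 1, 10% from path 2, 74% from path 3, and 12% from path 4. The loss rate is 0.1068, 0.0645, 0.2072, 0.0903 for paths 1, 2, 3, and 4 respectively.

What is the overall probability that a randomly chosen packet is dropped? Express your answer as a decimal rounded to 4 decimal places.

0.1749

P(L) = P(L|1)·P(1) + P(L|2)·P(2) + P(L|3)·P(3) + P(L|4)·P(4)
      = 0.1068·0.04 + 0.0645·0.1 + 0.2072·0.74 + 0.0903·0.12
      = 0.004272 + 0.00645 + 0.153328 + 0.010836 = 0.174886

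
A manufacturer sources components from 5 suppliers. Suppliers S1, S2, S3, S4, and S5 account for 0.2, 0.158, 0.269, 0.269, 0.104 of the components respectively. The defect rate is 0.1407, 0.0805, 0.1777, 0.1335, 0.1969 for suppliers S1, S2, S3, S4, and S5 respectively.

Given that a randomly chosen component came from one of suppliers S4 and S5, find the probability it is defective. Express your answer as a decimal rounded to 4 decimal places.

P(D|S) ≈ 0.1512

Let S = {S4, S5}.
P(S) = 0.269 + 0.104 = 0.373.
P(D ∩ S) = 0.1335·0.269 + 0.1969·0.104 = 0.0359115 + 0.0204776 = 0.0563891.
P(D | S) = 0.0563891 / 0.373 = 0.151177…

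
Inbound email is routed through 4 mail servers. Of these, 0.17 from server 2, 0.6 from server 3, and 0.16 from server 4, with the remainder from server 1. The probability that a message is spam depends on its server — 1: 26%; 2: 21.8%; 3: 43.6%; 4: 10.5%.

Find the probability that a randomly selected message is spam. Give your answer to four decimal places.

P(1) = 1 − (0.17 + 0.6 + 0.16) = 0.07.
P(S) = P(S|1)·P(1) + P(S|2)·P(2) + P(S|3)·P(3) + P(S|4)·P(4)
      = 0.26·0.07 + 0.218·0.17 + 0.436·0.6 + 0.105·0.16
      = 0.0182 + 0.03706 + 0.2616 + 0.0168 = 0.33366

P(S) ≈ 0.3337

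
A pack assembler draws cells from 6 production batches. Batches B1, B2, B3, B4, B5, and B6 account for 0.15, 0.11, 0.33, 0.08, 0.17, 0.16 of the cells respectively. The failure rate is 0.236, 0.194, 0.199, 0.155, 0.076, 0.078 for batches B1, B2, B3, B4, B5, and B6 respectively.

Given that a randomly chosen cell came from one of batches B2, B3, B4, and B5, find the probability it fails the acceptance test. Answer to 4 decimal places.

P(F|S) ≈ 0.1628

Let S = {B2, B3, B4, B5}.
P(S) = 0.11 + 0.33 + 0.08 + 0.17 = 0.69.
P(F ∩ S) = 0.194·0.11 + 0.199·0.33 + 0.155·0.08 + 0.076·0.17 = 0.02134 + 0.06567 + 0.0124 + 0.01292 = 0.11233.
P(F | S) = 0.11233 / 0.69 = 0.162797…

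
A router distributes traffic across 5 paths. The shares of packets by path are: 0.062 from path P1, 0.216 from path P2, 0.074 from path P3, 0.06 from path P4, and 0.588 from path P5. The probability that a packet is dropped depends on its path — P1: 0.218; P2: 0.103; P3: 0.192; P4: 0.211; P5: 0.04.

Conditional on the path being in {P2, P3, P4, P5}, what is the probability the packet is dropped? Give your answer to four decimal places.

P(L|S) ≈ 0.0774

Let S = {P2, P3, P4, P5}.
P(S) = 0.216 + 0.074 + 0.06 + 0.588 = 0.938.
P(L ∩ S) = 0.103·0.216 + 0.192·0.074 + 0.211·0.06 + 0.04·0.588 = 0.022248 + 0.014208 + 0.01266 + 0.02352 = 0.072636.
P(L | S) = 0.072636 / 0.938 = 0.077437…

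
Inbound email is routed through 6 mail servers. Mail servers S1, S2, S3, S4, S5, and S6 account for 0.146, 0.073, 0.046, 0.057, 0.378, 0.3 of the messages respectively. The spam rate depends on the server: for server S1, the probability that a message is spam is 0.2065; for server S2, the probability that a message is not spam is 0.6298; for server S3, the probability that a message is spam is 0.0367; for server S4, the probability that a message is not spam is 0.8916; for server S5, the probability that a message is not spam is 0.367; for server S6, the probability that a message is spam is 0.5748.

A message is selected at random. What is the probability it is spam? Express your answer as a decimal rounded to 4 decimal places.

P(S|S2) = 1 − 0.6298 = 0.3702.
P(S|S4) = 1 − 0.8916 = 0.1084.
P(S|S5) = 1 − 0.367 = 0.633.
P(S) = P(S|S1)·P(S1) + P(S|S2)·P(S2) + P(S|S3)·P(S3) + P(S|S4)·P(S4) + P(S|S5)·P(S5) + P(S|S6)·P(S6)
      = 0.2065·0.146 + 0.3702·0.073 + 0.0367·0.046 + 0.1084·0.057 + 0.633·0.378 + 0.5748·0.3
      = 0.030149 + 0.0270246 + 0.0016882 + 0.0061788 + 0.239274 + 0.17244 = 0.4767546

P(S) ≈ 0.4768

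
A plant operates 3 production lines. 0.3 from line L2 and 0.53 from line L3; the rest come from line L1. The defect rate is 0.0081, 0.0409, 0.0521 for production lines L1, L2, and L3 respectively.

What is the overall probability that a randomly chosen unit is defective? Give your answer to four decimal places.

0.0413

P(L1) = 1 − (0.3 + 0.53) = 0.17.
Using total probability over the partition,
P(D) = P(D|L1)·P(L1) + P(D|L2)·P(L2) + P(D|L3)·P(L3)
      = 0.0081·0.17 + 0.0409·0.3 + 0.0521·0.53
      = 0.001377 + 0.01227 + 0.027613 = 0.04126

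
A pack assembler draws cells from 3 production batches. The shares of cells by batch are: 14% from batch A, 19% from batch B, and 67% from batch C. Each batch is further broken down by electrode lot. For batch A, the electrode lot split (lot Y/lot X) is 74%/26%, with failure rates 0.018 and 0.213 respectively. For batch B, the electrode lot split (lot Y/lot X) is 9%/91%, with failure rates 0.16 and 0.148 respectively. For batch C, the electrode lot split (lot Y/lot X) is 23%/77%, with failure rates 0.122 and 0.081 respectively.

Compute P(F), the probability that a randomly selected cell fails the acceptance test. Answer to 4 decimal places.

P(F) ≈ 0.0985

P(F|A) = 0.74·0.018 + 0.26·0.213 = 0.01332 + 0.05538 = 0.0687
P(F|B) = 0.09·0.16 + 0.91·0.148 = 0.0144 + 0.13468 = 0.14908
P(F|C) = 0.23·0.122 + 0.77·0.081 = 0.02806 + 0.06237 = 0.09043
By total probability over the outer partition,
P(F) = 0.14·0.0687 + 0.19·0.14908 + 0.67·0.09043
      = 0.009618 + 0.0283252 + 0.0605881 = 0.0985313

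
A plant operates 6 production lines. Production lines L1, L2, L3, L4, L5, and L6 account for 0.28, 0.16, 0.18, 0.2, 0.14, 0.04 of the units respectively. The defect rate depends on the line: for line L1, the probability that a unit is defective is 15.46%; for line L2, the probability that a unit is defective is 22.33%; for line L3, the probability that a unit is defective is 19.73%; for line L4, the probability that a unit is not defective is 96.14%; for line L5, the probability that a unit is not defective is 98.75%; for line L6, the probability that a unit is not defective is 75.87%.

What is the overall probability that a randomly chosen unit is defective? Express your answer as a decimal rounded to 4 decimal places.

P(D|L4) = 1 − 0.9614 = 0.0386.
P(D|L5) = 1 − 0.9875 = 0.0125.
P(D|L6) = 1 − 0.7587 = 0.2413.
P(D) = P(D|L1)·P(L1) + P(D|L2)·P(L2) + P(D|L3)·P(L3) + P(D|L4)·P(L4) + P(D|L5)·P(L5) + P(D|L6)·P(L6)
      = 0.1546·0.28 + 0.2233·0.16 + 0.1973·0.18 + 0.0386·0.2 + 0.0125·0.14 + 0.2413·0.04
      = 0.043288 + 0.035728 + 0.035514 + 0.00772 + 0.00175 + 0.009652 = 0.133652

P(D) ≈ 0.1337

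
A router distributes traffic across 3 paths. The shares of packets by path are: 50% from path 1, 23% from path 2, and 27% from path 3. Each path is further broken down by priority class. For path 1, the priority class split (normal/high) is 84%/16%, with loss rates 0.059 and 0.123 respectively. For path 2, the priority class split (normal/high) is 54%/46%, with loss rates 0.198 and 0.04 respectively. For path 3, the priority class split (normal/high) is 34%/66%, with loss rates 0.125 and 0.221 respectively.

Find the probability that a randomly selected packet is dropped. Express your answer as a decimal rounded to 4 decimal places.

P(L|1) = 0.84·0.059 + 0.16·0.123 = 0.04956 + 0.01968 = 0.06924
P(L|2) = 0.54·0.198 + 0.46·0.04 = 0.10692 + 0.0184 = 0.12532
P(L|3) = 0.34·0.125 + 0.66·0.221 = 0.0425 + 0.14586 = 0.18836
By total probability over the outer partition,
P(L) = 0.5·0.06924 + 0.23·0.12532 + 0.27·0.18836
      = 0.03462 + 0.0288236 + 0.0508572 = 0.1143008

0.1143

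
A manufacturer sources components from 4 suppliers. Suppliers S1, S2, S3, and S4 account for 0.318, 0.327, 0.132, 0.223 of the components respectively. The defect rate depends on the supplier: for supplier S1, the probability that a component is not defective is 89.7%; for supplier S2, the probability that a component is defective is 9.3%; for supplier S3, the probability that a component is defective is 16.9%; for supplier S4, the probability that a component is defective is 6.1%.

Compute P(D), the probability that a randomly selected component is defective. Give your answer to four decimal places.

P(D|S1) = 1 − 0.897 = 0.103.
Using total probability over the partition,
P(D) = P(D|S1)·P(S1) + P(D|S2)·P(S2) + P(D|S3)·P(S3) + P(D|S4)·P(S4)
      = 0.103·0.318 + 0.093·0.327 + 0.169·0.132 + 0.061·0.223
      = 0.032754 + 0.030411 + 0.022308 + 0.013603 = 0.099076

0.0991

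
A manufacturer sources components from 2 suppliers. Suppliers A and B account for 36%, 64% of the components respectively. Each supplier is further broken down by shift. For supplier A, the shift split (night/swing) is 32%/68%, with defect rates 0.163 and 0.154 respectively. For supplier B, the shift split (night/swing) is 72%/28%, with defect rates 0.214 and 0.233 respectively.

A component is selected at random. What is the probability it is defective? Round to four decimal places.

P(D) ≈ 0.1968

P(D|A) = 0.32·0.163 + 0.68·0.154 = 0.05216 + 0.10472 = 0.15688
P(D|B) = 0.72·0.214 + 0.28·0.233 = 0.15408 + 0.06524 = 0.21932
Then overall,
P(D) = 0.36·0.15688 + 0.64·0.21932
      = 0.0564768 + 0.1403648 = 0.1968416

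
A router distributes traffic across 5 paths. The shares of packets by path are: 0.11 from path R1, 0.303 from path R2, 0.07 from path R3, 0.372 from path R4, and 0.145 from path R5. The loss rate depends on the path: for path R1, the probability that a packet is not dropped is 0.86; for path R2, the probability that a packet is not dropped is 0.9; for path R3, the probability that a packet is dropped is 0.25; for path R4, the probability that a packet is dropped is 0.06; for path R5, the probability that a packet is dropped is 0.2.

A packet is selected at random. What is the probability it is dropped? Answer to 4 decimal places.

P(L) ≈ 0.1145

P(L|R1) = 1 − 0.86 = 0.14.
P(L|R2) = 1 − 0.9 = 0.1.
P(L) = P(L|R1)·P(R1) + P(L|R2)·P(R2) + P(L|R3)·P(R3) + P(L|R4)·P(R4) + P(L|R5)·P(R5)
      = 0.14·0.11 + 0.1·0.303 + 0.25·0.07 + 0.06·0.372 + 0.2·0.145
      = 0.0154 + 0.0303 + 0.0175 + 0.02232 + 0.029 = 0.11452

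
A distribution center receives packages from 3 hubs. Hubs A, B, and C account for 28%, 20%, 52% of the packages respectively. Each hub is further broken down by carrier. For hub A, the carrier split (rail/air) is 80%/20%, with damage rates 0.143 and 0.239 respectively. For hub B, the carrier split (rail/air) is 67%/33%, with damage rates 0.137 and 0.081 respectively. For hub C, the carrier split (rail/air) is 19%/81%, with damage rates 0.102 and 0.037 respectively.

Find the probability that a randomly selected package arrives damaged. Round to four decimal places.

P(D|A) = 0.8·0.143 + 0.2·0.239 = 0.1144 + 0.0478 = 0.1622
P(D|B) = 0.67·0.137 + 0.33·0.081 = 0.09179 + 0.02673 = 0.11852
P(D|C) = 0.19·0.102 + 0.81·0.037 = 0.01938 + 0.02997 = 0.04935
Then overall,
P(D) = 0.28·0.1622 + 0.2·0.11852 + 0.52·0.04935
      = 0.045416 + 0.023704 + 0.025662 = 0.094782

0.0948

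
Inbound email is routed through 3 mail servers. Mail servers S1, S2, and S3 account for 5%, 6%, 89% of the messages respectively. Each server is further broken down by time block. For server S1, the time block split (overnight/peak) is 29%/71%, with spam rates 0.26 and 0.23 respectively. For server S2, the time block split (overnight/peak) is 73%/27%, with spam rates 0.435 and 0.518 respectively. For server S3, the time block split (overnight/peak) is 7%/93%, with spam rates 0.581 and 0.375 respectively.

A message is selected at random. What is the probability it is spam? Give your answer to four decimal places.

0.3860

P(S|S1) = 0.29·0.26 + 0.71·0.23 = 0.0754 + 0.1633 = 0.2387
P(S|S2) = 0.73·0.435 + 0.27·0.518 = 0.31755 + 0.13986 = 0.45741
P(S|S3) = 0.07·0.581 + 0.93·0.375 = 0.04067 + 0.34875 = 0.38942
Then overall,
P(S) = 0.05·0.2387 + 0.06·0.45741 + 0.89·0.38942
      = 0.011935 + 0.0274446 + 0.3465838 = 0.3859634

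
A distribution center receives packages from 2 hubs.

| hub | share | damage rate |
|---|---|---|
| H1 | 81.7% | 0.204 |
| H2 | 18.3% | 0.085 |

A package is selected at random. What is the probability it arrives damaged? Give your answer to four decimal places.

P(D) = P(D|H1)·P(H1) + P(D|H2)·P(H2)
      = 0.204·0.817 + 0.085·0.183
      = 0.166668 + 0.015555 = 0.182223

P(D) ≈ 0.1822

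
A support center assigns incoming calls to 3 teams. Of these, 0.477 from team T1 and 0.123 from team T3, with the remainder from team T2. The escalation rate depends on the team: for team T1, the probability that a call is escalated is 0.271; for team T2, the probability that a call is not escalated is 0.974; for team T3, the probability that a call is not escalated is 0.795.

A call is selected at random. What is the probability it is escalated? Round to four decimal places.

P(T2) = 1 − (0.477 + 0.123) = 0.4.
P(E|T2) = 1 − 0.974 = 0.026.
P(E|T3) = 1 − 0.795 = 0.205.
P(E) = P(E|T1)·P(T1) + P(E|T2)·P(T2) + P(E|T3)·P(T3)
      = 0.271·0.477 + 0.026·0.4 + 0.205·0.123
      = 0.129267 + 0.0104 + 0.025215 = 0.164882

P(E) ≈ 0.1649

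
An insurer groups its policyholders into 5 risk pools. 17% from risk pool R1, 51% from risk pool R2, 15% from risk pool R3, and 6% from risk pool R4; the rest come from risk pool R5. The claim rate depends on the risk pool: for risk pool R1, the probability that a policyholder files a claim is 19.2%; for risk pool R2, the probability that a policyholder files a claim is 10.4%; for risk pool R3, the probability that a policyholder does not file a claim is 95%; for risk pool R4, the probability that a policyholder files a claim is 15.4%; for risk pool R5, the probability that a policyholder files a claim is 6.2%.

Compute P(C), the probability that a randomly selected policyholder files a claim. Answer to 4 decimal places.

0.1092

P(R5) = 1 − (0.17 + 0.51 + 0.15 + 0.06) = 0.11.
P(C|R3) = 1 − 0.95 = 0.05.
P(C) = P(C|R1)·P(R1) + P(C|R2)·P(R2) + P(C|R3)·P(R3) + P(C|R4)·P(R4) + P(C|R5)·P(R5)
      = 0.192·0.17 + 0.104·0.51 + 0.05·0.15 + 0.154·0.06 + 0.062·0.11
      = 0.03264 + 0.05304 + 0.0075 + 0.00924 + 0.00682 = 0.10924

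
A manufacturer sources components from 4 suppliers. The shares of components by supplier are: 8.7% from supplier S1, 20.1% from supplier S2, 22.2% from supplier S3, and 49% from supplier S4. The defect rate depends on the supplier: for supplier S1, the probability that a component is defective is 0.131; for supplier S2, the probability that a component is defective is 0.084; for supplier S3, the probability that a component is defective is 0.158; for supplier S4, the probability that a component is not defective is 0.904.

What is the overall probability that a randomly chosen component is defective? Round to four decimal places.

0.1104

P(D|S4) = 1 − 0.904 = 0.096.
P(D) = P(D|S1)·P(S1) + P(D|S2)·P(S2) + P(D|S3)·P(S3) + P(D|S4)·P(S4)
      = 0.131·0.087 + 0.084·0.201 + 0.158·0.222 + 0.096·0.49
      = 0.011397 + 0.016884 + 0.035076 + 0.04704 = 0.110397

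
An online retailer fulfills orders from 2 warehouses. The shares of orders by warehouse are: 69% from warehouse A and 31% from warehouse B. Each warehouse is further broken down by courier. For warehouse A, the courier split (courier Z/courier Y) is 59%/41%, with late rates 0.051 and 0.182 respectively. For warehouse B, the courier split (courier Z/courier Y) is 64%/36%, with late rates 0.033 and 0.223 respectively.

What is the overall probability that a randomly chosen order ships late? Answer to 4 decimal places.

P(L|A) = 0.59·0.051 + 0.41·0.182 = 0.03009 + 0.07462 = 0.10471
P(L|B) = 0.64·0.033 + 0.36·0.223 = 0.02112 + 0.08028 = 0.1014
Then overall,
P(L) = 0.69·0.10471 + 0.31·0.1014
      = 0.0722499 + 0.031434 = 0.1036839

0.1037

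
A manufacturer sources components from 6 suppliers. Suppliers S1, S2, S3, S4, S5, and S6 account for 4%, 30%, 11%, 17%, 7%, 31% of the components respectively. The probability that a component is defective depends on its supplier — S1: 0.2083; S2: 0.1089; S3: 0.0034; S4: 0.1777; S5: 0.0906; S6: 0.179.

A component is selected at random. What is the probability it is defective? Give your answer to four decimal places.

P(D) = P(D|S1)·P(S1) + P(D|S2)·P(S2) + P(D|S3)·P(S3) + P(D|S4)·P(S4) + P(D|S5)·P(S5) + P(D|S6)·P(S6)
      = 0.2083·0.04 + 0.1089·0.3 + 0.0034·0.11 + 0.1777·0.17 + 0.0906·0.07 + 0.179·0.31
      = 0.008332 + 0.03267 + 0.000374 + 0.030209 + 0.006342 + 0.05549 = 0.133417

P(D) ≈ 0.1334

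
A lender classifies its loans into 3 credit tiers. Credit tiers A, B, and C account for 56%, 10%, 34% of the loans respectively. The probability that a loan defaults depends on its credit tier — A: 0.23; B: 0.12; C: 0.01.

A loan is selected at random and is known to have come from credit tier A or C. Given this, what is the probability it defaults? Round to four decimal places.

P(D|S) ≈ 0.1469

Let S = {A, C}.
P(S) = 0.56 + 0.34 = 0.9.
P(D ∩ S) = 0.23·0.56 + 0.01·0.34 = 0.1288 + 0.0034 = 0.1322.
P(D | S) = 0.1322 / 0.9 = 0.146889…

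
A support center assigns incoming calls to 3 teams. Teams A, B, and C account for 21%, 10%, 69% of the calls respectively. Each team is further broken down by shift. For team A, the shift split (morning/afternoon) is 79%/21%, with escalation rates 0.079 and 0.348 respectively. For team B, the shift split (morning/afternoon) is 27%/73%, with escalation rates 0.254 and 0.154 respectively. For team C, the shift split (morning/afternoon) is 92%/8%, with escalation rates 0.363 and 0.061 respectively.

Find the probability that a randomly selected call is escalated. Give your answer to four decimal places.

P(E|A) = 0.79·0.079 + 0.21·0.348 = 0.06241 + 0.07308 = 0.13549
P(E|B) = 0.27·0.254 + 0.73·0.154 = 0.06858 + 0.11242 = 0.181
P(E|C) = 0.92·0.363 + 0.08·0.061 = 0.33396 + 0.00488 = 0.33884
By total probability over the outer partition,
P(E) = 0.21·0.13549 + 0.1·0.181 + 0.69·0.33884
      = 0.0284529 + 0.0181 + 0.2337996 = 0.2803525

0.2804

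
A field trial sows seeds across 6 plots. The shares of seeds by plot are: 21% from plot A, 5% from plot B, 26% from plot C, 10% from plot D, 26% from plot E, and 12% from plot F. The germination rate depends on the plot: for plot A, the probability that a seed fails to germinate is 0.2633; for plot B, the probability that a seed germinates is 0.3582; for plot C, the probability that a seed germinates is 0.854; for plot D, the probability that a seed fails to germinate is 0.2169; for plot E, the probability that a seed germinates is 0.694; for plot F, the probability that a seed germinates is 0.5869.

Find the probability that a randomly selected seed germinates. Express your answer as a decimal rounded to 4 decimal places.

P(G) ≈ 0.7238

P(G|A) = 1 − 0.2633 = 0.7367.
P(G|D) = 1 − 0.2169 = 0.7831.
By the law of total probability,
P(G) = P(G|A)·P(A) + P(G|B)·P(B) + P(G|C)·P(C) + P(G|D)·P(D) + P(G|E)·P(E) + P(G|F)·P(F)
      = 0.7367·0.21 + 0.3582·0.05 + 0.854·0.26 + 0.7831·0.1 + 0.694·0.26 + 0.5869·0.12
      = 0.154707 + 0.01791 + 0.22204 + 0.07831 + 0.18044 + 0.070428 = 0.723835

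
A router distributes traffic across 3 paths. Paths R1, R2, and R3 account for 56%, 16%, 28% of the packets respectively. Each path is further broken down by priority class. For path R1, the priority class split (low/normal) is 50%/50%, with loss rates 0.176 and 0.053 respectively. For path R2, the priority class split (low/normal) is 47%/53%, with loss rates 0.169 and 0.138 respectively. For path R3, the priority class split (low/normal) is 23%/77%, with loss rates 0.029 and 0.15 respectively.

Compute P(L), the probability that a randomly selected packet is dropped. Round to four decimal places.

0.1227

P(L|R1) = 0.5·0.176 + 0.5·0.053 = 0.088 + 0.0265 = 0.1145
P(L|R2) = 0.47·0.169 + 0.53·0.138 = 0.07943 + 0.07314 = 0.15257
P(L|R3) = 0.23·0.029 + 0.77·0.15 = 0.00667 + 0.1155 = 0.12217
By total probability over the outer partition,
P(L) = 0.56·0.1145 + 0.16·0.15257 + 0.28·0.12217
      = 0.06412 + 0.0244112 + 0.0342076 = 0.1227388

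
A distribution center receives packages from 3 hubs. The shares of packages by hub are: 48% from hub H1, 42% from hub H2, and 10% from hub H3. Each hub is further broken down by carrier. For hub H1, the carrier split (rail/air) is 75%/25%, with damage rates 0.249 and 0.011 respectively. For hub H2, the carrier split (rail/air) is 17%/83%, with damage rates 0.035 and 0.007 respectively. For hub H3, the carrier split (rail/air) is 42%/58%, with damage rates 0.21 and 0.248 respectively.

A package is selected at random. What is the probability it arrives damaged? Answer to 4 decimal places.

P(D|H1) = 0.75·0.249 + 0.25·0.011 = 0.18675 + 0.00275 = 0.1895
P(D|H2) = 0.17·0.035 + 0.83·0.007 = 0.00595 + 0.00581 = 0.01176
P(D|H3) = 0.42·0.21 + 0.58·0.248 = 0.0882 + 0.14384 = 0.23204
By total probability over the outer partition,
P(D) = 0.48·0.1895 + 0.42·0.01176 + 0.1·0.23204
      = 0.09096 + 0.0049392 + 0.023204 = 0.1191032

P(D) ≈ 0.1191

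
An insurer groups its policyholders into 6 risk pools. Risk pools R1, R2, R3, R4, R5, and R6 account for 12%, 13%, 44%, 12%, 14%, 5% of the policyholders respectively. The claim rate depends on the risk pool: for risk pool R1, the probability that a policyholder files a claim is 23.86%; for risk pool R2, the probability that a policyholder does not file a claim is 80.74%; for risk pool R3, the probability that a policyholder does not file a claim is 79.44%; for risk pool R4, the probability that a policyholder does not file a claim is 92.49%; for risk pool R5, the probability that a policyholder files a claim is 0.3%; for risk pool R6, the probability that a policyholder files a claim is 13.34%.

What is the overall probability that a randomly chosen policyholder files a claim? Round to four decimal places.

P(C|R2) = 1 − 0.8074 = 0.1926.
P(C|R3) = 1 − 0.7944 = 0.2056.
P(C|R4) = 1 − 0.9249 = 0.0751.
By the law of total probability,
P(C) = P(C|R1)·P(R1) + P(C|R2)·P(R2) + P(C|R3)·P(R3) + P(C|R4)·P(R4) + P(C|R5)·P(R5) + P(C|R6)·P(R6)
      = 0.2386·0.12 + 0.1926·0.13 + 0.2056·0.44 + 0.0751·0.12 + 0.003·0.14 + 0.1334·0.05
      = 0.028632 + 0.025038 + 0.090464 + 0.009012 + 0.00042 + 0.00667 = 0.160236

0.1602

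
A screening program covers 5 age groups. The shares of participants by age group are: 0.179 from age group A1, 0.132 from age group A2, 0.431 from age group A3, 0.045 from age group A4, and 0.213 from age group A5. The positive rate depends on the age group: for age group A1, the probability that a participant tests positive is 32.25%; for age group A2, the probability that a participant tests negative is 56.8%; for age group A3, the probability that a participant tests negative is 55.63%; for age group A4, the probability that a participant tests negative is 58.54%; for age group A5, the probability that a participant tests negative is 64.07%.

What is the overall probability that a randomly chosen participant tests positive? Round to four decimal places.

P(T|A2) = 1 − 0.568 = 0.432.
P(T|A3) = 1 − 0.5563 = 0.4437.
P(T|A4) = 1 − 0.5854 = 0.4146.
P(T|A5) = 1 − 0.6407 = 0.3593.
Using total probability over the partition,
P(T) = P(T|A1)·P(A1) + P(T|A2)·P(A2) + P(T|A3)·P(A3) + P(T|A4)·P(A4) + P(T|A5)·P(A5)
      = 0.3225·0.179 + 0.432·0.132 + 0.4437·0.431 + 0.4146·0.045 + 0.3593·0.213
      = 0.0577275 + 0.057024 + 0.1912347 + 0.018657 + 0.0765309 = 0.4011741

0.4012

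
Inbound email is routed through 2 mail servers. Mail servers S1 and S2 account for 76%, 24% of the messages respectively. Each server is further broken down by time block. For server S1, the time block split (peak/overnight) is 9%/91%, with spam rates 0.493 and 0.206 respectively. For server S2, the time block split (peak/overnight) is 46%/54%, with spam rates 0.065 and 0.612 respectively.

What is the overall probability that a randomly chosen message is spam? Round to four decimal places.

P(S|S1) = 0.09·0.493 + 0.91·0.206 = 0.04437 + 0.18746 = 0.23183
P(S|S2) = 0.46·0.065 + 0.54·0.612 = 0.0299 + 0.33048 = 0.36038
By total probability over the outer partition,
P(S) = 0.76·0.23183 + 0.24·0.36038
      = 0.1761908 + 0.0864912 = 0.262682

P(S) ≈ 0.2627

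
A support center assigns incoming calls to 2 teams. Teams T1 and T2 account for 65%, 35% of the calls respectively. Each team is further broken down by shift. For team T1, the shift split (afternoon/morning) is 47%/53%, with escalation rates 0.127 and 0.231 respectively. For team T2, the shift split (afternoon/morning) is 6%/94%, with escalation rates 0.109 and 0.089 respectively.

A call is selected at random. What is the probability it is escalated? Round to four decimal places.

P(E) ≈ 0.1499

P(E|T1) = 0.47·0.127 + 0.53·0.231 = 0.05969 + 0.12243 = 0.18212
P(E|T2) = 0.06·0.109 + 0.94·0.089 = 0.00654 + 0.08366 = 0.0902
Then overall,
P(E) = 0.65·0.18212 + 0.35·0.0902
      = 0.118378 + 0.03157 = 0.149948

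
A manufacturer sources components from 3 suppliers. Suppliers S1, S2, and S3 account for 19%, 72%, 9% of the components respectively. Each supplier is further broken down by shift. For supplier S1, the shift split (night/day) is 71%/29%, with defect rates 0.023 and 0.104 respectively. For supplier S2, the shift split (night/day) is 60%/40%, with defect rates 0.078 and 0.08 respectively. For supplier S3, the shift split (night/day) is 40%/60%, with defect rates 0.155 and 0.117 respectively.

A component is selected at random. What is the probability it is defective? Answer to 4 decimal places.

0.0775

P(D|S1) = 0.71·0.023 + 0.29·0.104 = 0.01633 + 0.03016 = 0.04649
P(D|S2) = 0.6·0.078 + 0.4·0.08 = 0.0468 + 0.032 = 0.0788
P(D|S3) = 0.4·0.155 + 0.6·0.117 = 0.062 + 0.0702 = 0.1322
By total probability over the outer partition,
P(D) = 0.19·0.04649 + 0.72·0.0788 + 0.09·0.1322
      = 0.0088331 + 0.056736 + 0.011898 = 0.0774671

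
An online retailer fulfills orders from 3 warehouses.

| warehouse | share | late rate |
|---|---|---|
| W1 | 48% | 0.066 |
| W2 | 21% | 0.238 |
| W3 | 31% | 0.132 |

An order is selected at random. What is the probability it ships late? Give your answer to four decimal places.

P(L) ≈ 0.1226

Using total probability over the partition,
P(L) = P(L|W1)·P(W1) + P(L|W2)·P(W2) + P(L|W3)·P(W3)
      = 0.066·0.48 + 0.238·0.21 + 0.132·0.31
      = 0.03168 + 0.04998 + 0.04092 = 0.12258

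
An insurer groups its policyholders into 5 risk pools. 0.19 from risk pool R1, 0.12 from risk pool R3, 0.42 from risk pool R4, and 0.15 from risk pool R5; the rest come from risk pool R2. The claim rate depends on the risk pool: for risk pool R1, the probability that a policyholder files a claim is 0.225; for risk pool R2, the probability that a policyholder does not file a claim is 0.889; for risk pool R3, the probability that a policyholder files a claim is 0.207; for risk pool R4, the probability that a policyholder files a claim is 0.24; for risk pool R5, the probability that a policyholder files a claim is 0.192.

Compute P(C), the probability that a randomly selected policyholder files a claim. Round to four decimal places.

P(C) ≈ 0.2105

P(R2) = 1 − (0.19 + 0.12 + 0.42 + 0.15) = 0.12.
P(C|R2) = 1 − 0.889 = 0.111.
Summing over the partition,
P(C) = P(C|R1)·P(R1) + P(C|R2)·P(R2) + P(C|R3)·P(R3) + P(C|R4)·P(R4) + P(C|R5)·P(R5)
      = 0.225·0.19 + 0.111·0.12 + 0.207·0.12 + 0.24·0.42 + 0.192·0.15
      = 0.04275 + 0.01332 + 0.02484 + 0.1008 + 0.0288 = 0.21051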